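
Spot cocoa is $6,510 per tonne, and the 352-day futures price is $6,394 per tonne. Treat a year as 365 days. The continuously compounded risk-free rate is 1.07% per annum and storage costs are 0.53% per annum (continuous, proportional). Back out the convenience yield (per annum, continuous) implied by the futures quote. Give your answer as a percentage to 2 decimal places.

F = S·e^((r+u−y)T) ⇒ (r+u−y) = ln(F/S)/T
ln(6394/6510) = -0.017979; /T ⇒ -0.018643
y = r + u − ln(F/S)/T = 0.0107 + 0.0053 + 0.018643 = 0.034643
y = 3.46%

3.46%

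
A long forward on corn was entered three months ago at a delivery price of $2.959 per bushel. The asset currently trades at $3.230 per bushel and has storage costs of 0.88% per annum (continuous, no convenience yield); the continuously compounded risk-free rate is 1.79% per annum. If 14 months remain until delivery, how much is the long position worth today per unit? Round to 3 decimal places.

$0.365 per bushel

Current fair forward for the remaining 14 months: F = S·e^((r + u)·T), (r + u) = 0.0179 + 0.0088 = 0.0267
F = 3.230 · e^(0.0267 × 14/12) = 3.230 × 1.031640 = 3.3322
Value of long forward = (F − K)·e^(−rT) = (3.3322 − 2.959) · e^(−0.0179·14/12)
= 0.3732 × 0.979333 = 0.365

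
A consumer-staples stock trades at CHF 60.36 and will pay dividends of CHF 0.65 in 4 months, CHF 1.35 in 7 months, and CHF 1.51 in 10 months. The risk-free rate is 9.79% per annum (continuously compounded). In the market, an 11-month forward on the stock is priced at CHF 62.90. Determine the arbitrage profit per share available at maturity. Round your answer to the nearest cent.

CHF 0.48 per share

PV(dividends) I = 0.65·e^(−0.0979·4/12) + 1.35·e^(−0.0979·7/12) + 1.51·e^(−0.0979·10/12) = 3.2959
Fair forward F* = (S − I)·e^(rT) = (60.36 − 3.2959)·e^0.089742 = 57.0641 × 1.093892 = 62.4220
Market CHF 62.90 > fair 62.4220: forward overpriced → cash-and-carry (borrow at r, buy the stock and collect the dividends, short the forward).
Profit at T = |F_mkt − F*| = |62.90 − 62.4220| = CHF 0.48 per share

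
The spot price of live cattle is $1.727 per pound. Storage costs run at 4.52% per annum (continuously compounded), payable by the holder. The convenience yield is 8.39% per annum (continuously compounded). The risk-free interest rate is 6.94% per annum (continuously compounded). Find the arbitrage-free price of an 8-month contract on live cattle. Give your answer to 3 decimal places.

$1.763 per pound

Net carry = r + u − y = 0.0694 + 0.0452 − 0.0839 = 0.0307
F = S·e^((r+u−y)T) = 1.727 · e^(0.0307 × 8/12) = 1.727 · e^0.020467
= 1.727 × 1.020678 = $1.763 per pound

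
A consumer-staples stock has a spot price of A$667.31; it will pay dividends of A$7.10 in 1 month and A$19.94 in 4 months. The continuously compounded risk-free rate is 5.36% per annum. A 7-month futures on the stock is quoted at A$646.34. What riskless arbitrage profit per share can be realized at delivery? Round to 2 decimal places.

A$14.66 per share

PV(dividends) I = 7.10·e^(−0.0536·1/12) + 19.94·e^(−0.0536·4/12) = 26.6553
Fair futures F* = (S − I)·e^(rT) = (667.31 − 26.6553)·e^0.031267 = 640.6547 × 1.031761 = 661.0025
Market A$646.34 < fair 661.0025: forward underpriced → reverse cash-and-carry (short the stock, invest proceeds at r, pay the dividends, go long the forward).
Profit at T = |F_mkt − F*| = |646.34 − 661.0025| = A$14.66 per share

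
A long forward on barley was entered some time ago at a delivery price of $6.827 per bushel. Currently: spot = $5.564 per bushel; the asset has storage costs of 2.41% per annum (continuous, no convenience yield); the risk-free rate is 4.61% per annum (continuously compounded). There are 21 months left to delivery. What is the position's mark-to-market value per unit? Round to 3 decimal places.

Current fair forward for the remaining 21 months: F = S·e^((r + u)·T), (r + u) = 0.0461 + 0.0241 = 0.0702
F = 5.564 · e^(0.0702 × 21/12) = 5.564 × 1.130715 = 6.2913
Value of long forward = (F − K)·e^(−rT) = (6.2913 − 6.827) · e^(−0.0461·21/12)
= -0.5357 × 0.922493 = -0.494

-$0.494 per bushel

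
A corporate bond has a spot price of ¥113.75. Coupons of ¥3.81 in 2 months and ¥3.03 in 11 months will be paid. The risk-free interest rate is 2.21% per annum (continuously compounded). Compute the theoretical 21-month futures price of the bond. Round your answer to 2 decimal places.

PV(coupons) I = 3.81·e^(−0.0221·2/12) + 3.03·e^(−0.0221·11/12)
I = 3.7960 + 2.9692 = 6.7652
F = (S − I)·e^(rT) = (113.75 − 6.7652) · e^(0.0221·21/12)
= 106.9848 · e^0.038675 = 106.9848 × 1.039433 = ¥111.20

¥111.20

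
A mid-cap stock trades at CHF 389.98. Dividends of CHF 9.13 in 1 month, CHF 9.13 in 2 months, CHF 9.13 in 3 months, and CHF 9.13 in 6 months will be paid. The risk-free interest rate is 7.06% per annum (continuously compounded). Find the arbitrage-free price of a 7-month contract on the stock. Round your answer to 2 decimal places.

CHF 368.98

PV(dividends) I = 9.13·e^(−0.0706·1/12) + 9.13·e^(−0.0706·2/12) + 9.13·e^(−0.0706·3/12) + 9.13·e^(−0.0706·6/12)
I = 9.0764 + 9.0232 + 8.9703 + 8.8133 = 35.8832
F = (S − I)·e^(rT) = (389.98 − 35.8832) · e^(0.0706·7/12)
= 354.0968 · e^0.041183 = 354.0968 × 1.042043 = CHF 368.98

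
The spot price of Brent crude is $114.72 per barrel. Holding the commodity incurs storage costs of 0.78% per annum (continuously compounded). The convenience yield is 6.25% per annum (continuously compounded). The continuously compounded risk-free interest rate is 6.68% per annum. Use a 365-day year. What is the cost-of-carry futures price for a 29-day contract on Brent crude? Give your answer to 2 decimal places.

Net carry = r + u − y = 0.0668 + 0.0078 − 0.0625 = 0.0121
F = S·e^((r+u−y)T) = 114.72 · e^(0.0121 × 29/365) = 114.72 · e^0.000961
= 114.72 × 1.000961 = $114.83 per barrel

$114.83 per barrel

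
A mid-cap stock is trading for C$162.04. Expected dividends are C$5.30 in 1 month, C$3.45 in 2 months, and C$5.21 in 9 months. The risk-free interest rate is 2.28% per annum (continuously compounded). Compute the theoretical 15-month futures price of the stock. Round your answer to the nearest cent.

PV(dividends) I = 5.30·e^(−0.0228·1/12) + 3.45·e^(−0.0228·2/12) + 5.21·e^(−0.0228·9/12)
I = 5.2899 + 3.4369 + 5.1217 = 13.8485
F = (S − I)·e^(rT) = (162.04 − 13.8485) · e^(0.0228·15/12)
= 148.1915 · e^0.028500 = 148.1915 × 1.028910 = C$152.48

C$152.48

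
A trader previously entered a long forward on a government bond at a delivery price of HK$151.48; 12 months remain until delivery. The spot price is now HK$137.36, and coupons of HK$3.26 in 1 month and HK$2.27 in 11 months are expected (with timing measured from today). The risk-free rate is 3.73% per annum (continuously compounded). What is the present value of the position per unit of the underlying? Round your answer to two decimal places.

-HK$14.02

PV(remaining coupons) I = 3.26·e^(−0.0373·1/12) + 2.27·e^(−0.0373·11/12) = 5.4436
Current forward F = (S − I)·e^(rT) = (137.36 − 5.4436)·e^(0.0373·12/12) = 131.9164 × 1.038004 = 136.9298
Value (long) = (F − K)·e^(−rT) = (136.9298 − 151.48) × 0.963387 = -14.0175
Value = -HK$14.02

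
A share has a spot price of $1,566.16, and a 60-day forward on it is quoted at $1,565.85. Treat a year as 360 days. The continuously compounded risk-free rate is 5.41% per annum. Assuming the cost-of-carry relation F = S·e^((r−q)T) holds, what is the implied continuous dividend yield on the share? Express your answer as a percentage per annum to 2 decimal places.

From F = S·e^((r−q)T): (r − q) = ln(F/S)/T
ln(1565.85/1566.16) = ln(0.999802) = -0.000198
(r − q) = -0.000198 / (60/360) = -0.001188
q = r − ln(F/S)/T = 0.0541 + 0.001188 = 0.055288
q = 5.53%

5.53%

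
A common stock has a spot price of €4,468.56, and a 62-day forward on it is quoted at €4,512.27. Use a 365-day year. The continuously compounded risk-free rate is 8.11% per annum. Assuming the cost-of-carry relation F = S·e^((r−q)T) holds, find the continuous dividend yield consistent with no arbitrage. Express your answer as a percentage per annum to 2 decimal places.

2.38%

From F = S·e^((r−q)T): (r − q) = ln(F/S)/T
ln(4512.27/4468.56) = ln(1.009782) = 0.009734
(r − q) = 0.009734 / (62/365) = 0.057305
q = r − ln(F/S)/T = 0.0811 − 0.057305 = 0.023795
q = 2.38%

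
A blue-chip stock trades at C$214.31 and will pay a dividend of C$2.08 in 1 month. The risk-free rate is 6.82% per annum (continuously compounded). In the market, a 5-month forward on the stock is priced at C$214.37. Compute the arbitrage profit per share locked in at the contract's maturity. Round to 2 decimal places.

PV(dividends) I = 2.08·e^(−0.0682·1/12) = 2.0682
Fair forward F* = (S − I)·e^(rT) = (214.31 − 2.0682)·e^0.028417 = 212.2418 × 1.028825 = 218.3597
Market C$214.37 < fair 218.3597: forward underpriced → reverse cash-and-carry (short the stock, invest proceeds at r, pay the dividends, go long the forward).
Profit at T = |F_mkt − F*| = |214.37 − 218.3597| = C$3.99 per share

C$3.99 per share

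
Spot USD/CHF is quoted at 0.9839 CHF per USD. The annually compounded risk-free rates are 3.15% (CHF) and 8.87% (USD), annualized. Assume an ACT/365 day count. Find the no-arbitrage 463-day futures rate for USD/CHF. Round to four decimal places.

By covered interest parity, F = S · (1+r_CHF)^T / (1+r_USD)^T
= 0.9839 × 1.040125 / 1.113827 = 0.9839 × 0.933830
F = 0.9188 CHF per USD

0.9188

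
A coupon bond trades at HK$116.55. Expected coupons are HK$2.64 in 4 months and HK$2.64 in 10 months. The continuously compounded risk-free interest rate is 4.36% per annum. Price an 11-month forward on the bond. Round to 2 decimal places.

PV(coupons) I = 2.64·e^(−0.0436·4/12) + 2.64·e^(−0.0436·10/12)
I = 2.6019 + 2.5458 = 5.1477
F = (S − I)·e^(rT) = (116.55 − 5.1477) · e^(0.0436·11/12)
= 111.4023 · e^0.039967 = 111.4023 × 1.040776 = HK$115.94

HK$115.94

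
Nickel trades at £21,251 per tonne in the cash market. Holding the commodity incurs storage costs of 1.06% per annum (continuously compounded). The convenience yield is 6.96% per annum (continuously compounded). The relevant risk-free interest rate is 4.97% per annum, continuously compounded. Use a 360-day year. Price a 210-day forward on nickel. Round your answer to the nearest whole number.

£21,136 per tonne

Net carry = r + u − y = 0.0497 + 0.0106 − 0.0696 = -0.0093
F = S·e^((r+u−y)T) = 21251 · e^(-0.0093 × 210/360) = 21251 · e^-0.005425
= 21251 × 0.994590 = £21,136 per tonne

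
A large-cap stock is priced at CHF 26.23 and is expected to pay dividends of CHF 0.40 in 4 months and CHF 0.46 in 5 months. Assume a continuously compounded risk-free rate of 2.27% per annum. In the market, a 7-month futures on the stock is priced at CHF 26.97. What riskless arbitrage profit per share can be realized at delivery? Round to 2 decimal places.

CHF 1.25 per share

PV(dividends) I = 0.40·e^(−0.0227·4/12) + 0.46·e^(−0.0227·5/12) = 0.8527
Fair futures F* = (S − I)·e^(rT) = (26.23 − 0.8527)·e^0.013242 = 25.3773 × 1.013330 = 25.7156
Market CHF 26.97 > fair 25.7156: forward overpriced → cash-and-carry (borrow at r, buy the stock and collect the dividends, short the forward).
Profit at T = |F_mkt − F*| = |26.97 − 25.7156| = CHF 1.25 per share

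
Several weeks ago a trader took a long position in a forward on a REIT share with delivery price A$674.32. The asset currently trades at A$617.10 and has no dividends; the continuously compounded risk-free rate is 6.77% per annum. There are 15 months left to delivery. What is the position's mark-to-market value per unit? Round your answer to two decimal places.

Current fair forward for the remaining 15 months: F = S·e^(r·T), r = 0.0677
F = 617.10 · e^(0.0677 × 15/12) = 617.10 × 1.088309 = 671.5955
Value of long forward = (F − K)·e^(−rT) = (671.5955 − 674.32) · e^(−0.0677·15/12)
= -2.7245 × 0.918857 = -2.50

-A$2.50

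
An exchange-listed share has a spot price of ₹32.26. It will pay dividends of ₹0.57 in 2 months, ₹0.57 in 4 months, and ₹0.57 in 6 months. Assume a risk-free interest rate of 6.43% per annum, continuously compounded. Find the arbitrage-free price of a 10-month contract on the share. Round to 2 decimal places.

PV(dividends) I = 0.57·e^(−0.0643·2/12) + 0.57·e^(−0.0643·4/12) + 0.57·e^(−0.0643·6/12)
I = 0.5639 + 0.5579 + 0.5520 = 1.6738
F = (S − I)·e^(rT) = (32.26 − 1.6738) · e^(0.0643·10/12)
= 30.5862 · e^0.053583 = 30.5862 × 1.055045 = ₹32.27

₹32.27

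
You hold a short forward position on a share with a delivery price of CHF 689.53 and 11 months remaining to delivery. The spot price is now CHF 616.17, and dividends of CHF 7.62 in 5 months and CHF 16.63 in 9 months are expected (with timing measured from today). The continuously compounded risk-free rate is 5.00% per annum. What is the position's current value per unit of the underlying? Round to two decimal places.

PV(remaining dividends) I = 7.62·e^(−0.0500·5/12) + 16.63·e^(−0.0500·9/12) = 23.4808
Current forward F = (S − I)·e^(rT) = (616.17 − 23.4808)·e^(0.0500·11/12) = 592.6892 × 1.046900 = 620.4863
Value (long) = (F − K)·e^(−rT) = (620.4863 − 689.53) × 0.955201 = -65.9506
Short position value = −(long value) = CHF 65.95

CHF 65.95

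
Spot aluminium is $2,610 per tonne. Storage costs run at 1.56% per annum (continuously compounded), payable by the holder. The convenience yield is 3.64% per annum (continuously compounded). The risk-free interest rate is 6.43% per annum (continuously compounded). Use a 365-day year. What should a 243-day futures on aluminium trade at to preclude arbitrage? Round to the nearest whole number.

$2,687 per tonne

Net carry = r + u − y = 0.0643 + 0.0156 − 0.0364 = 0.0435
F = S·e^((r+u−y)T) = 2610 · e^(0.0435 × 243/365) = 2610 · e^0.028960
= 2610 × 1.029383 = $2,687 per tonne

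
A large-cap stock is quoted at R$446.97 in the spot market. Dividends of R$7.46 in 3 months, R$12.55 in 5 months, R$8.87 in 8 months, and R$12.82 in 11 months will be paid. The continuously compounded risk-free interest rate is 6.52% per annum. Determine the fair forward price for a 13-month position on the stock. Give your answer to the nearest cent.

R$436.62

PV(dividends) I = 7.46·e^(−0.0652·3/12) + 12.55·e^(−0.0652·5/12) + 8.87·e^(−0.0652·8/12) + 12.82·e^(−0.0652·11/12)
I = 7.3394 + 12.2136 + 8.4927 + 12.0762 = 40.1219
F = (S − I)·e^(rT) = (446.97 − 40.1219) · e^(0.0652·13/12)
= 406.8481 · e^0.070633 = 406.8481 × 1.073187 = R$436.62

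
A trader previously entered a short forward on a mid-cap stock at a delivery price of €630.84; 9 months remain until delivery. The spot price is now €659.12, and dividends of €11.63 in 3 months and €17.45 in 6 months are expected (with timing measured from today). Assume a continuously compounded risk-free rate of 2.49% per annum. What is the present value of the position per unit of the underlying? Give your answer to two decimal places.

-€11.16

PV(remaining dividends) I = 11.63·e^(−0.0249·3/12) + 17.45·e^(−0.0249·6/12) = 28.7919
Current forward F = (S − I)·e^(rT) = (659.12 − 28.7919)·e^(0.0249·9/12) = 630.3281 × 1.018850 = 642.2098
Value (long) = (F − K)·e^(−rT) = (642.2098 − 630.84) × 0.981498 = 11.1594
Short position value = −(long value) = -€11.16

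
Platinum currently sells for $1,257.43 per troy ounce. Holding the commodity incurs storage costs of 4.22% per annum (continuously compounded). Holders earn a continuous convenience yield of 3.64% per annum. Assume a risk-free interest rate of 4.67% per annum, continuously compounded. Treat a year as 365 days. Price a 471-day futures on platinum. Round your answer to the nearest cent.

Net carry = r + u − y = 0.0467 + 0.0422 − 0.0364 = 0.0525
F = S·e^((r+u−y)T) = 1257.43 · e^(0.0525 × 471/365) = 1257.43 · e^0.06774658
= 1257.43 × 1.07009409 = $1,345.57 per troy ounce

$1,345.57 per troy ounce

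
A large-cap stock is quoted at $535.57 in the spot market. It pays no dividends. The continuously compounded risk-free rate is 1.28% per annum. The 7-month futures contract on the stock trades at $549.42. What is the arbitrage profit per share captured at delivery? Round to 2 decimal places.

Fair futures: F* = S·e^(carry·T), with carry = r = 0.0128
F* = 535.57 · e^(0.0128 × 7/12) = 535.57 · e^0.007467 = 535.57 × 1.007495 = $539.5841
Market $549.42 > fair $539.5841: forward overpriced → cash-and-carry (buy spot, short the forward).
At maturity, profit = |F_mkt − F*| = |549.42 − 539.5841| = $9.84 per share

$9.84 per share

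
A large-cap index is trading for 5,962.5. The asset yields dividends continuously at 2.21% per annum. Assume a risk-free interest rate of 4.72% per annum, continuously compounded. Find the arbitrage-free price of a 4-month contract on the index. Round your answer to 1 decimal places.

F = S·e^((r − q)T) = 5962.5 · e^((0.0472 − 0.0221) × 4/12)
= 5962.5 · e^0.008367 = 5962.5 × 1.008402
F = 6,012.6

6,012.6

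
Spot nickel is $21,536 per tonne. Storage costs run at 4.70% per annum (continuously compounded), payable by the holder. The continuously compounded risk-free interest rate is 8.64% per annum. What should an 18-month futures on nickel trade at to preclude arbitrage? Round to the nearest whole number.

$26,307 per tonne

Net carry = r + u − y = 0.0864 + 0.0470 − 0.0000 = 0.1334
F = S·e^((r+u−y)T) = 21536 · e^(0.1334 × 18/12) = 21536 · e^0.200100
= 21536 × 1.221525 = $26,307 per tonne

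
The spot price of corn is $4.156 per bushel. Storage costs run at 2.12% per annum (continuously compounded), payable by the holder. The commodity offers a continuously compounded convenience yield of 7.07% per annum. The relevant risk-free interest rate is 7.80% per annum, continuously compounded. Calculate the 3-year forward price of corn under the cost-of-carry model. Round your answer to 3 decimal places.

$4.527 per bushel

Net carry = r + u − y = 0.0780 + 0.0212 − 0.0707 = 0.0285
F = S·e^((r+u−y)T) = 4.156 · e^(0.0285 × 3) = 4.156 · e^0.085500
= 4.156 × 1.089262 = $4.527 per bushel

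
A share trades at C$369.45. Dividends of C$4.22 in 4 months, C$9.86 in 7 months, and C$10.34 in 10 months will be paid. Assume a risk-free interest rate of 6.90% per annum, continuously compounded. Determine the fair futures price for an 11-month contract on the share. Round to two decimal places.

PV(dividends) I = 4.22·e^(−0.0690·4/12) + 9.86·e^(−0.0690·7/12) + 10.34·e^(−0.0690·10/12)
I = 4.1240 + 9.4710 + 9.7622 = 23.3572
F = (S − I)·e^(rT) = (369.45 − 23.3572) · e^(0.0690·11/12)
= 346.0928 · e^0.063250 = 346.0928 × 1.065293 = C$368.69

C$368.69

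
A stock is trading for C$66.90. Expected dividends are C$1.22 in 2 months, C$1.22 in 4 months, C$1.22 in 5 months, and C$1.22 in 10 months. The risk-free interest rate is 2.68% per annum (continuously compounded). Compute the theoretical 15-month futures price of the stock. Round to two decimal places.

PV(dividends) I = 1.22·e^(−0.0268·2/12) + 1.22·e^(−0.0268·4/12) + 1.22·e^(−0.0268·5/12) + 1.22·e^(−0.0268·10/12)
I = 1.2146 + 1.2091 + 1.2065 + 1.1931 = 4.8233
F = (S − I)·e^(rT) = (66.90 − 4.8233) · e^(0.0268·15/12)
= 62.0767 · e^0.033500 = 62.0767 × 1.034067 = C$64.19

C$64.19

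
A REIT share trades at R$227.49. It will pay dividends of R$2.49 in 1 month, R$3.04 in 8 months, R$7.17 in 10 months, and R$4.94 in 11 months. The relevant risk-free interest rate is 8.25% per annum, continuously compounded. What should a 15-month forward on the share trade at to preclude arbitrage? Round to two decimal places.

PV(dividends) I = 2.49·e^(−0.0825·1/12) + 3.04·e^(−0.0825·8/12) + 7.17·e^(−0.0825·10/12) + 4.94·e^(−0.0825·11/12)
I = 2.4729 + 2.8773 + 6.6936 + 4.5802 = 16.6240
F = (S − I)·e^(rT) = (227.49 − 16.6240) · e^(0.0825·15/12)
= 210.8660 · e^0.103125 = 210.8660 × 1.108630 = R$233.77

R$233.77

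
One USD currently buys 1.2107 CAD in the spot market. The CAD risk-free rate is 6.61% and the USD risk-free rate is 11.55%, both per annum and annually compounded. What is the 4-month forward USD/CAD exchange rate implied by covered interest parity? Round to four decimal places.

1.1926

By covered interest parity, F = S · (1+r_CAD)^T / (1+r_USD)^T
= 1.2107 × 1.021565 / 1.037106 = 1.2107 × 0.985015
F = 1.1926 CAD per USD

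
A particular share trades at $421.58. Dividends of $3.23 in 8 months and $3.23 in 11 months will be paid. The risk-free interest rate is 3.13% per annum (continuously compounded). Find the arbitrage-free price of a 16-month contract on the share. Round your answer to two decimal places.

$432.98

PV(dividends) I = 3.23·e^(−0.0313·8/12) + 3.23·e^(−0.0313·11/12)
I = 3.1633 + 3.1386 = 6.3019
F = (S − I)·e^(rT) = (421.58 − 6.3019) · e^(0.0313·16/12)
= 415.2781 · e^0.041733 = 415.2781 × 1.042616 = $432.98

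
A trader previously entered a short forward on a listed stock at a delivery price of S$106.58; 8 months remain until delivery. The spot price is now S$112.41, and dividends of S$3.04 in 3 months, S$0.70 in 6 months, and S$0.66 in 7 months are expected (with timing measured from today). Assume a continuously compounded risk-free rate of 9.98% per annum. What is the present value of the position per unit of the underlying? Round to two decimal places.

-S$8.44

PV(remaining dividends) I = 3.04·e^(−0.0998·3/12) + 0.70·e^(−0.0998·6/12) + 0.66·e^(−0.0998·7/12) = 4.2537
Current forward F = (S − I)·e^(rT) = (112.41 − 4.2537)·e^(0.0998·8/12) = 108.1563 × 1.068797 = 115.5971
Value (long) = (F − K)·e^(−rT) = (115.5971 − 106.58) × 0.935632 = 8.4367
Short position value = −(long value) = -S$8.44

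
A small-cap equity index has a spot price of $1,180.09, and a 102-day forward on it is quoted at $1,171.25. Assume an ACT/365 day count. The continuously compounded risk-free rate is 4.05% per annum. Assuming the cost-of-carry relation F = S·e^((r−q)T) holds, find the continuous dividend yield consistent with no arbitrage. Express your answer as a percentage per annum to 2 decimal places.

From F = S·e^((r−q)T): (r − q) = ln(F/S)/T
ln(1171.25/1180.09) = ln(0.992509) = -0.007519
(r − q) = -0.007519 / (102/365) = -0.026906
q = r − ln(F/S)/T = 0.0405 + 0.026906 = 0.067406
q = 6.74%

6.74%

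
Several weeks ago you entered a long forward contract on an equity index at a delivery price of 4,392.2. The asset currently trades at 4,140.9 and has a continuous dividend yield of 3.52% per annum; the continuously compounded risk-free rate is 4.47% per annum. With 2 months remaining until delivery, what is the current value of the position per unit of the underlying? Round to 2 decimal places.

-242.92

Current fair forward for the remaining 2 months: F = S·e^((r − q)·T), (r − q) = 0.0447 − 0.0352 = 0.0095
F = 4140.9 · e^(0.0095 × 2/12) = 4140.9 × 1.00158459 = 4147.4616
Value of long forward = (F − K)·e^(−rT) = (4147.4616 − 4392.2) · e^(−0.0447·2/12)
= -244.7384 × 0.99257768 = -242.92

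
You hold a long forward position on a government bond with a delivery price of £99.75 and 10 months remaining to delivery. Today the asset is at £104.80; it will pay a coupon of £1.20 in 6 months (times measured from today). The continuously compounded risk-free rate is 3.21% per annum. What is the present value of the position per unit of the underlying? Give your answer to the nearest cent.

£6.50

PV(remaining coupons) I = 1.20·e^(−0.0321·6/12) = 1.1809
Current forward F = (S − I)·e^(rT) = (104.80 − 1.1809)·e^(0.0321·10/12) = 103.6191 × 1.027111 = 106.4283
Value (long) = (F − K)·e^(−rT) = (106.4283 − 99.75) × 0.973605 = 6.5020
Value = £6.50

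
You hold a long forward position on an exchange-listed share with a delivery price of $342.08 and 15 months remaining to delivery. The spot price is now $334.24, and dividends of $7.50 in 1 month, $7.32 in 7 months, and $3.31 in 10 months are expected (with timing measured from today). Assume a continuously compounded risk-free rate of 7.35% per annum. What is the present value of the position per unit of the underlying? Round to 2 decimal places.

PV(remaining dividends) I = 7.50·e^(−0.0735·1/12) + 7.32·e^(−0.0735·7/12) + 3.31·e^(−0.0735·10/12) = 17.5803
Current forward F = (S − I)·e^(rT) = (334.24 − 17.5803)·e^(0.0735·15/12) = 316.6597 × 1.096228 = 347.1312
Value (long) = (F − K)·e^(−rT) = (347.1312 − 342.08) × 0.912219 = 4.6078
Value = $4.61

$4.61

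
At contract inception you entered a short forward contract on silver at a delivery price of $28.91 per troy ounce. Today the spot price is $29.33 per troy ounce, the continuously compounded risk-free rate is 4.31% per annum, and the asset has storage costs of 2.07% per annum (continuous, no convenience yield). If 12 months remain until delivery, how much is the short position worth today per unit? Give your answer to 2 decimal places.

Current fair forward for the remaining 12 months: F = S·e^((r + u)·T), (r + u) = 0.0431 + 0.0207 = 0.0638
F = 29.33 · e^(0.0638 × 12/12) = 29.33 × 1.065879 = 31.2622
Value of long forward = (F − K)·e^(−rT) = (31.2622 − 28.91) · e^(−0.0431·12/12)
= 2.3522 × 0.957816 = 2.25
Short position value = −(long value) = -$2.25

-$2.25 per troy ounce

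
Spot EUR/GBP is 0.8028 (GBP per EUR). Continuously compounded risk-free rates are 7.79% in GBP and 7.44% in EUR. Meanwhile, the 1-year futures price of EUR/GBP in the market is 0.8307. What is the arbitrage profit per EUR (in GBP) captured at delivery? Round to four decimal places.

Fair futures: F* = S·e^(carry·T), with carry = (r_GBP − r_EUR) = 0.0779 − 0.0744 = 0.0035
F* = 0.8028 · e^(0.0035 × 1) = 0.8028 · e^0.003500 = 0.8028 × 1.003506 = 0.8056
Market 0.8307 > fair 0.8056: forward overpriced → cash-and-carry (buy spot, short the forward).
At maturity, profit = |F_mkt − F*| = |0.8307 − 0.8056| = 0.0251 per EUR (in GBP)

0.0251 per EUR (in GBP)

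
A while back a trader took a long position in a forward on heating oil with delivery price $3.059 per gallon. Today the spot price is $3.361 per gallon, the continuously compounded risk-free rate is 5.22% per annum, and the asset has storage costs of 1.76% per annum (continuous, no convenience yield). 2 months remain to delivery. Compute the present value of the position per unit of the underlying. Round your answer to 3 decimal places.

Current fair forward for the remaining 2 months: F = S·e^((r + u)·T), (r + u) = 0.0522 + 0.0176 = 0.0698
F = 3.361 · e^(0.0698 × 2/12) = 3.361 × 1.011701 = 3.4003
Value of long forward = (F − K)·e^(−rT) = (3.4003 − 3.059) · e^(−0.0522·2/12)
= 0.3413 × 0.991338 = 0.338

$0.338 per gallon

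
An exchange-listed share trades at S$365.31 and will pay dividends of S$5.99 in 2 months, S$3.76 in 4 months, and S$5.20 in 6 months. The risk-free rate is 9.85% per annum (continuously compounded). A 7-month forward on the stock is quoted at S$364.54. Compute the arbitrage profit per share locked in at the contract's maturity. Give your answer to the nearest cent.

S$7.04 per share

PV(dividends) I = 5.99·e^(−0.0985·2/12) + 3.76·e^(−0.0985·4/12) + 5.20·e^(−0.0985·6/12) = 14.4811
Fair forward F* = (S − I)·e^(rT) = (365.31 − 14.4811)·e^0.057458 = 350.8289 × 1.059141 = 371.5773
Market S$364.54 < fair 371.5773: forward underpriced → reverse cash-and-carry (short the stock, invest proceeds at r, pay the dividends, go long the forward).
Profit at T = |F_mkt − F*| = |364.54 − 371.5773| = S$7.04 per share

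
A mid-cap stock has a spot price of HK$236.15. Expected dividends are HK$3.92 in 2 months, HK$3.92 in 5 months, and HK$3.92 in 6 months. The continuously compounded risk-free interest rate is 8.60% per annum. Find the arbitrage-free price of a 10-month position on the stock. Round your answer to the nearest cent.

HK$241.45

PV(dividends) I = 3.92·e^(−0.0860·2/12) + 3.92·e^(−0.0860·5/12) + 3.92·e^(−0.0860·6/12)
I = 3.8642 + 3.7820 + 3.7550 = 11.4012
F = (S − I)·e^(rT) = (236.15 − 11.4012) · e^(0.0860·10/12)
= 224.7488 · e^0.071667 = 224.7488 × 1.074298 = HK$241.45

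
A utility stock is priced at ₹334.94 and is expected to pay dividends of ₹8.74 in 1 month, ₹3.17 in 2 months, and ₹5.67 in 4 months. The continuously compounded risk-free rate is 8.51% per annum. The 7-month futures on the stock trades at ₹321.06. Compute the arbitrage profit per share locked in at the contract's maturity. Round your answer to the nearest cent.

₹12.73 per share

PV(dividends) I = 8.74·e^(−0.0851·1/12) + 3.17·e^(−0.0851·2/12) + 5.67·e^(−0.0851·4/12) = 17.3150
Fair futures F* = (S − I)·e^(rT) = (334.94 − 17.3150)·e^0.049642 = 317.6250 × 1.050895 = 333.7905
Market ₹321.06 < fair 333.7905: forward underpriced → reverse cash-and-carry (short the stock, invest proceeds at r, pay the dividends, go long the forward).
Profit at T = |F_mkt − F*| = |321.06 − 333.7905| = ₹12.73 per share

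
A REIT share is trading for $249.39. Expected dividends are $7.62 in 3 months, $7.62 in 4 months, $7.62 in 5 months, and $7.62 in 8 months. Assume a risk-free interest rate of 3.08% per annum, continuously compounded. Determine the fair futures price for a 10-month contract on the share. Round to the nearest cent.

$225.00

PV(dividends) I = 7.62·e^(−0.0308·3/12) + 7.62·e^(−0.0308·4/12) + 7.62·e^(−0.0308·5/12) + 7.62·e^(−0.0308·8/12)
I = 7.5616 + 7.5422 + 7.5228 + 7.4651 = 30.0917
F = (S − I)·e^(rT) = (249.39 − 30.0917) · e^(0.0308·10/12)
= 219.2983 · e^0.025667 = 219.2983 × 1.025999 = $225.00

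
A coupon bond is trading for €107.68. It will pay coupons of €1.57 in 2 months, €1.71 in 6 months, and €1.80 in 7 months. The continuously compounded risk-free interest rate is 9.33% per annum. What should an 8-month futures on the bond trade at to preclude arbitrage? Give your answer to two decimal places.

€109.39

PV(coupons) I = 1.57·e^(−0.0933·2/12) + 1.71·e^(−0.0933·6/12) + 1.80·e^(−0.0933·7/12)
I = 1.5458 + 1.6321 + 1.7047 = 4.8826
F = (S − I)·e^(rT) = (107.68 − 4.8826) · e^(0.0933·8/12)
= 102.7974 · e^0.062200 = 102.7974 × 1.064175 = €109.39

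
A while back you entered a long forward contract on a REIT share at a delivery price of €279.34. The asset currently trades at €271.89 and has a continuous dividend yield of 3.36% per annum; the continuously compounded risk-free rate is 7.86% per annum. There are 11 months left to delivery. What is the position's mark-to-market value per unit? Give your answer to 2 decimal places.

€3.72

Current fair forward for the remaining 11 months: F = S·e^((r − q)·T), (r − q) = 0.0786 − 0.0336 = 0.0450
F = 271.89 · e^(0.0450 × 11/12) = 271.89 × 1.042113 = 283.3401
Value of long forward = (F − K)·e^(−rT) = (283.3401 − 279.34) · e^(−0.0786·11/12)
= 4.0001 × 0.930484 = 3.72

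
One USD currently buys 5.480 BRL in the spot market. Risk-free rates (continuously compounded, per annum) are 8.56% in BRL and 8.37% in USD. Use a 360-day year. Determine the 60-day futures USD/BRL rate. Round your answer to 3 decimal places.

F = S·e^((r_BRL − r_USD)T) = 5.480 · e^((0.0856 − 0.0837) × 60/360)
= 5.480 · e^0.000317 = 5.480 × 1.000317
F = 5.482 BRL per USD

5.482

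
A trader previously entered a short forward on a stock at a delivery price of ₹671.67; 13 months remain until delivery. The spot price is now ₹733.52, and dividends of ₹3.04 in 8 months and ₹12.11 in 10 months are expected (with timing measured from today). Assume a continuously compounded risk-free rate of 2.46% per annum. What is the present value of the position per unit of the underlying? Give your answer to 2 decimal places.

-₹64.66

PV(remaining dividends) I = 3.04·e^(−0.0246·8/12) + 12.11·e^(−0.0246·10/12) = 14.8548
Current forward F = (S − I)·e^(rT) = (733.52 − 14.8548)·e^(0.0246·13/12) = 718.6652 × 1.027008 = 738.0749
Value (long) = (F − K)·e^(−rT) = (738.0749 − 671.67) × 0.973702 = 64.6586
Short position value = −(long value) = -₹64.66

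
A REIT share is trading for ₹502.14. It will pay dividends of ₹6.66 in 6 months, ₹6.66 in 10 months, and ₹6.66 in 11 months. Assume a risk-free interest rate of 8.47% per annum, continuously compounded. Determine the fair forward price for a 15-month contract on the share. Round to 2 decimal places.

₹537.37

PV(dividends) I = 6.66·e^(−0.0847·6/12) + 6.66·e^(−0.0847·10/12) + 6.66·e^(−0.0847·11/12)
I = 6.3838 + 6.2061 + 6.1625 = 18.7524
F = (S − I)·e^(rT) = (502.14 − 18.7524) · e^(0.0847·15/12)
= 483.3876 · e^0.105875 = 483.3876 × 1.111683 = ₹537.37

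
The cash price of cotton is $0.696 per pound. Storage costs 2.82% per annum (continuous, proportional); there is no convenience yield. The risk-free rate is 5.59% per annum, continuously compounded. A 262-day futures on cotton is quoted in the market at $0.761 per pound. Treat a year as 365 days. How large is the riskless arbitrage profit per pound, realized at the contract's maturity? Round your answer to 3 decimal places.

Fair futures: F* = S·e^(carry·T), with carry = (r + u) = 0.0559 + 0.0282 = 0.0841
F* = 0.696 · e^(0.0841 × 262/365) = 0.696 · e^0.060368 = 0.696 × 1.062227 = $0.7393
Market $0.761 > fair $0.7393: forward overpriced → cash-and-carry (buy spot, short the forward).
At maturity, profit = |F_mkt − F*| = |0.761 − 0.7393| = $0.022 per pound

$0.022 per pound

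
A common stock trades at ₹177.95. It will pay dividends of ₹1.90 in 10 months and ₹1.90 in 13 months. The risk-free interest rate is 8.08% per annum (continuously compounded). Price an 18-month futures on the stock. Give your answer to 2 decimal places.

PV(dividends) I = 1.90·e^(−0.0808·10/12) + 1.90·e^(−0.0808·13/12)
I = 1.7763 + 1.7408 = 3.5171
F = (S − I)·e^(rT) = (177.95 − 3.5171) · e^(0.0808·18/12)
= 174.4329 · e^0.121200 = 174.4329 × 1.128851 = ₹196.91

₹196.91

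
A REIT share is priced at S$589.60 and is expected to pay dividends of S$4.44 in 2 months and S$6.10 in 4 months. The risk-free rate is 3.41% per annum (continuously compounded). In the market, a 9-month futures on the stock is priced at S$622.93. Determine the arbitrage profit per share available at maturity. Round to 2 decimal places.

S$28.77 per share

PV(dividends) I = 4.44·e^(−0.0341·2/12) + 6.10·e^(−0.0341·4/12) = 10.4459
Fair futures F* = (S − I)·e^(rT) = (589.60 − 10.4459)·e^0.025575 = 579.1541 × 1.025905 = 594.1571
Market S$622.93 > fair 594.1571: forward overpriced → cash-and-carry (borrow at r, buy the stock and collect the dividends, short the forward).
Profit at T = |F_mkt − F*| = |622.93 − 594.1571| = S$28.77 per share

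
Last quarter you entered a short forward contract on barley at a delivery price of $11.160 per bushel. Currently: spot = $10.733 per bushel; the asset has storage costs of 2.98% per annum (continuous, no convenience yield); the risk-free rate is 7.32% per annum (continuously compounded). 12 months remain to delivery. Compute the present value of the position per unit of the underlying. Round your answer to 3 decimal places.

-$0.685 per bushel

Current fair forward for the remaining 12 months: F = S·e^((r + u)·T), (r + u) = 0.0732 + 0.0298 = 0.1030
F = 10.733 · e^(0.1030 × 12/12) = 10.733 × 1.108491 = 11.8974
Value of long forward = (F − K)·e^(−rT) = (11.8974 − 11.160) · e^(−0.0732·12/12)
= 0.7374 × 0.929415 = 0.685
Short position value = −(long value) = -$0.685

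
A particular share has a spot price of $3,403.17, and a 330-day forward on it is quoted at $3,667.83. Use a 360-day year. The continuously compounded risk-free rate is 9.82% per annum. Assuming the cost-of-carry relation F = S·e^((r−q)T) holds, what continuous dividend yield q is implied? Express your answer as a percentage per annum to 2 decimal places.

1.65%

From F = S·e^((r−q)T): (r − q) = ln(F/S)/T
ln(3667.83/3403.17) = ln(1.077769) = 0.074893
(r − q) = 0.074893 / (330/360) = 0.081701
q = r − ln(F/S)/T = 0.0982 − 0.081701 = 0.016499
q = 1.65%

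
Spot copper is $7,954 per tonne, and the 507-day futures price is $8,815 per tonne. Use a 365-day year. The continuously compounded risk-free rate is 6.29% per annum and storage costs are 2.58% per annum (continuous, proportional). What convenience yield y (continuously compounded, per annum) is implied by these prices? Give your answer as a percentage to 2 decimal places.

1.47%

F = S·e^((r+u−y)T) ⇒ (r+u−y) = ln(F/S)/T
ln(8815/7954) = 0.102780; /T ⇒ 0.073993
y = r + u − ln(F/S)/T = 0.0629 + 0.0258 − 0.073993 = 0.014707
y = 1.47%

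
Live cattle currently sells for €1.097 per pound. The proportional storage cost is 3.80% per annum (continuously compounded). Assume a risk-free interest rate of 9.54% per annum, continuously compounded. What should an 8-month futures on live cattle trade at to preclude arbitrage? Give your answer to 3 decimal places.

€1.199 per pound

Net carry = r + u − y = 0.0954 + 0.0380 − 0.0000 = 0.1334
F = S·e^((r+u−y)T) = 1.097 · e^(0.1334 × 8/12) = 1.097 · e^0.088933
= 1.097 × 1.093007 = €1.199 per pound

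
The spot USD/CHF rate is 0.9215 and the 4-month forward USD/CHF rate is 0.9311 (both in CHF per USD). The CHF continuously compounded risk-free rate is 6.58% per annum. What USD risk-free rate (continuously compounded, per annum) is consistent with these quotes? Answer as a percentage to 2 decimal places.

F = S·e^((r_CHF − r_USD)T) ⇒ r_USD = r_CHF − ln(F/S)/T
ln(0.9311/0.9215) = 0.010364; /(4/12) = 0.031092
r_USD = 0.0658 − 0.031092 = 0.034708
r_USD = 3.47%

3.47%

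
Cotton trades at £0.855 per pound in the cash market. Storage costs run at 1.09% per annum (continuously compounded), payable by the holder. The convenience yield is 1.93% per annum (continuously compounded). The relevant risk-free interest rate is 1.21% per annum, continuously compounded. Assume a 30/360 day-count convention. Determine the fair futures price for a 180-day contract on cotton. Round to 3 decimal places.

£0.857 per pound

Net carry = r + u − y = 0.0121 + 0.0109 − 0.0193 = 0.0037
F = S·e^((r+u−y)T) = 0.855 · e^(0.0037 × 180/360) = 0.855 · e^0.001850
= 0.855 × 1.001852 = £0.857 per pound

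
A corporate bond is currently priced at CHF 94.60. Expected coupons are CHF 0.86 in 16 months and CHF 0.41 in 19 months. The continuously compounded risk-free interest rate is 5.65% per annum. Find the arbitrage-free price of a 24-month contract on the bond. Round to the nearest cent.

CHF 104.60

PV(coupons) I = 0.86·e^(−0.0565·16/12) + 0.41·e^(−0.0565·19/12)
I = 0.7976 + 0.3749 = 1.1725
F = (S − I)·e^(rT) = (94.60 − 1.1725) · e^(0.0565·24/12)
= 93.4275 · e^0.113000 = 93.4275 × 1.119632 = CHF 104.60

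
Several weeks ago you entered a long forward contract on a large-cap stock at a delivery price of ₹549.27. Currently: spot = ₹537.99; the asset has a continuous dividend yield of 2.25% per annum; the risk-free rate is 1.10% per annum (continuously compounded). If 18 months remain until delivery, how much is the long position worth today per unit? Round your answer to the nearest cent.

Current fair forward for the remaining 18 months: F = S·e^((r − q)·T), (r − q) = 0.0110 − 0.0225 = -0.0115
F = 537.99 · e^(-0.0115 × 18/12) = 537.99 × 0.982898 = 528.7893
Value of long forward = (F − K)·e^(−rT) = (528.7893 − 549.27) · e^(−0.0110·18/12)
= -20.4807 × 0.983635 = -20.15

-₹20.15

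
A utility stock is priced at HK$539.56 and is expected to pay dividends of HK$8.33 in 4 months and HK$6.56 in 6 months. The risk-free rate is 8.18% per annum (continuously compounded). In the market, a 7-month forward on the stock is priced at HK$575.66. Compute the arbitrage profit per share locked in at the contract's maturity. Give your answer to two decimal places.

PV(dividends) I = 8.33·e^(−0.0818·4/12) + 6.56·e^(−0.0818·6/12) = 14.4030
Fair forward F* = (S − I)·e^(rT) = (539.56 − 14.4030)·e^0.047717 = 525.1570 × 1.048874 = 550.8235
Market HK$575.66 > fair 550.8235: forward overpriced → cash-and-carry (borrow at r, buy the stock and collect the dividends, short the forward).
Profit at T = |F_mkt − F*| = |575.66 − 550.8235| = HK$24.84 per share

HK$24.84 per share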